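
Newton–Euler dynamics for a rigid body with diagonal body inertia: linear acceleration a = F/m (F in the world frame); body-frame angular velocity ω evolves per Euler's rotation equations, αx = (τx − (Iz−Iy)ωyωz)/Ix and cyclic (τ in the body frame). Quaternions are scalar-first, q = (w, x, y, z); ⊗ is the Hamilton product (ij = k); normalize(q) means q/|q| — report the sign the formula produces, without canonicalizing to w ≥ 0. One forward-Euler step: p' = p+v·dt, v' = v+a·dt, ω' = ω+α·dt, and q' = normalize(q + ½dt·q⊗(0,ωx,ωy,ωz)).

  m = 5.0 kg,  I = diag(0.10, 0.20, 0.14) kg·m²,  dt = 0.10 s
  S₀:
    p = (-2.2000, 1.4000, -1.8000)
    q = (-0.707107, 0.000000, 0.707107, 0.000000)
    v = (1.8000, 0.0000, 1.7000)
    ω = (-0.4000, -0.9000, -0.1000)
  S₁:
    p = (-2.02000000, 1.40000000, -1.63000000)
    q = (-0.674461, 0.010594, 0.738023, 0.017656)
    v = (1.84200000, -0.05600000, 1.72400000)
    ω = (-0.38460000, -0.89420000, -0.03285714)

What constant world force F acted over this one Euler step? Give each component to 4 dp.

F = (2.1000, -2.8000, 1.2000)

Δv = v₁−v₀ = (0.04200000, -0.05600000, 0.02400000)
m·(v₁−v₀)/dt = (2.1000, -2.8000, 1.2000)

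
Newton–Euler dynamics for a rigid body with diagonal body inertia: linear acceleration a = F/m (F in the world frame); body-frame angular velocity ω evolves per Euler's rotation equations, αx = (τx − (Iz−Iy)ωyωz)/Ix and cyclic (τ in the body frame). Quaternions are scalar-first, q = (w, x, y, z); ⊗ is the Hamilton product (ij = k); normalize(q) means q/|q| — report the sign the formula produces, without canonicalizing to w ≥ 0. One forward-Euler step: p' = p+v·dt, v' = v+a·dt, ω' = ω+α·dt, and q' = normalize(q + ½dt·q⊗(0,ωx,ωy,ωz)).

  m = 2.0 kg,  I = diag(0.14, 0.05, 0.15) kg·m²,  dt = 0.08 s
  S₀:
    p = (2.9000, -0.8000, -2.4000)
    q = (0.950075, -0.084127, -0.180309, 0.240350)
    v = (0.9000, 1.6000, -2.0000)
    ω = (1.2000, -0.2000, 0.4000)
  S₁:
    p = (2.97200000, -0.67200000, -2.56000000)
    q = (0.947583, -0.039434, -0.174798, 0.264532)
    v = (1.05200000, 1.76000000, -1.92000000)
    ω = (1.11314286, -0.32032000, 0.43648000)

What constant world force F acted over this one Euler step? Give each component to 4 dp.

v₁ − v₀ = (0.15200000, 0.16000000, 0.08000000)
m·(v₁−v₀)/dt = (3.8000, 4.0000, 2.0000)

F = (3.8000, 4.0000, 2.0000)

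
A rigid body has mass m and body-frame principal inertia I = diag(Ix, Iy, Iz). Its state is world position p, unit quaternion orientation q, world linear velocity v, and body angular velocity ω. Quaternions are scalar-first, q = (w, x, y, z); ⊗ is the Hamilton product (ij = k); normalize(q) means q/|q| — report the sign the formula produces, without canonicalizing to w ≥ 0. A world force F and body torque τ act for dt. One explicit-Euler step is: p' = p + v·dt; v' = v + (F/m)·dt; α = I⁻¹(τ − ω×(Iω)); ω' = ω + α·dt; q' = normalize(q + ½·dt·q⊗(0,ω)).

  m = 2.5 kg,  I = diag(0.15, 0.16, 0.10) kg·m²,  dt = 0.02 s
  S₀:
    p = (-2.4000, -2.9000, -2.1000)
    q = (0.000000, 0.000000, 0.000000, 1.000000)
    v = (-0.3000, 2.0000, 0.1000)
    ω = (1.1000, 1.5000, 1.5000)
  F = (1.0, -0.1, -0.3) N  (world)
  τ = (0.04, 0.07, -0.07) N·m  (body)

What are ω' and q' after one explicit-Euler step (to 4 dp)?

(τ − ω×Iω)/I = (1.1667, -0.0781, -0.8650)
ω' = ω + α·dt = (1.1233, 1.4984, 1.4827)
Hamilton product q⊗(0,ω) = (-1.5000000, -1.5000000, 1.1000000, 0.0000000)
q' = normalize(q + ½dt·q⊗(0,ω)) = (-0.0150, -0.0150, 0.0110, 0.9997)

ω' = (1.1233, 1.4984, 1.4827)
q' = (-0.0150, -0.0150, 0.0110, 0.9997)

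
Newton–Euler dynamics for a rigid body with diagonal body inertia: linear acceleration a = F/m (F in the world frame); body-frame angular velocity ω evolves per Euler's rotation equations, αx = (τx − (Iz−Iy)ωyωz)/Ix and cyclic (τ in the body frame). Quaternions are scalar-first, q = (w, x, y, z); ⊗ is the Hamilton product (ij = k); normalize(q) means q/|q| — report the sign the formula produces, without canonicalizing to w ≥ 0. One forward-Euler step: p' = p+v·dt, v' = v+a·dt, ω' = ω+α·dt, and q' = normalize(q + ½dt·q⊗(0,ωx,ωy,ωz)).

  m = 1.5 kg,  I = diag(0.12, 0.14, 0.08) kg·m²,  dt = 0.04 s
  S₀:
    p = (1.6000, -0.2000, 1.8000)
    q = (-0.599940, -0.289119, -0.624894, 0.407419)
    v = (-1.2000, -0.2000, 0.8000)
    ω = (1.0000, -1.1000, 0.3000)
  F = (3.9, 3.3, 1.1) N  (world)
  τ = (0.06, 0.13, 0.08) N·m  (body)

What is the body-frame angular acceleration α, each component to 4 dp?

precession coupling ω×(Iω) = (0.0198, 0.0120, -0.0220)
(τ − ω×Iω)/I = (0.3350, 0.8429, 1.2750)

α = (0.3350, 0.8429, 1.2750)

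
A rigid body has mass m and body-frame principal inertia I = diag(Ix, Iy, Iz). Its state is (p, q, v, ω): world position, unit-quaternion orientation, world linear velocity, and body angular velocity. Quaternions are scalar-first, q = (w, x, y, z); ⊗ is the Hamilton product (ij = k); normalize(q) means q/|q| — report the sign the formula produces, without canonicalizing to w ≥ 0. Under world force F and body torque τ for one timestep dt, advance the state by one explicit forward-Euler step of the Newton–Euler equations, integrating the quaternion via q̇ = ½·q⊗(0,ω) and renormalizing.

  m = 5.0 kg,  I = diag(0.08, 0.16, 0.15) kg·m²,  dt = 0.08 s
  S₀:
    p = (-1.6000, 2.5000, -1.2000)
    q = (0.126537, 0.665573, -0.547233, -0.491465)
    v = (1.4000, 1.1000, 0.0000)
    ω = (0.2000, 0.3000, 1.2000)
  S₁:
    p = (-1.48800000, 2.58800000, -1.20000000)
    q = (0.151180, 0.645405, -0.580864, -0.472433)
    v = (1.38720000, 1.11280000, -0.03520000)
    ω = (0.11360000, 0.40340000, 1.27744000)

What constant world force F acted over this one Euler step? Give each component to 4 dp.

v₁ − v₀ = (-0.01280000, 0.01280000, -0.03520000)
m·(v₁−v₀)/dt = (-0.8000, 0.8000, -2.2000)

F = (-0.8000, 0.8000, -2.2000)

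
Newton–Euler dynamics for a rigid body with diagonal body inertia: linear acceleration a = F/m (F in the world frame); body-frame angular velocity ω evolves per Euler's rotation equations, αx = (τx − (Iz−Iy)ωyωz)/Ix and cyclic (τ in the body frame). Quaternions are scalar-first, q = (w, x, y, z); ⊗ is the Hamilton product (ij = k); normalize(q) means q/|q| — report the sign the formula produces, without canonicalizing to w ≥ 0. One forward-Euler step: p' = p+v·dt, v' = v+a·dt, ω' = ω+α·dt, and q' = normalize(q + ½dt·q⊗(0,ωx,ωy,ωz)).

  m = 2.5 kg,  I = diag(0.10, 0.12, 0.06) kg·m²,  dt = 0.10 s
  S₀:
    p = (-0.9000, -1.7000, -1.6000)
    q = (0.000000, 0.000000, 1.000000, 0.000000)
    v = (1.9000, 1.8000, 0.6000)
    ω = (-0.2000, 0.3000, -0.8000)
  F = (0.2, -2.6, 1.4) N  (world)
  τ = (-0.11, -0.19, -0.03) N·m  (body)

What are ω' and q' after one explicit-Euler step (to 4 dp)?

gyro term ω×Iω = (0.0144, 0.0064, -0.0012)
α = I⁻¹(τ − ω×Iω) = (-1.2440, -1.6367, -0.4800)
new body rate ω' = (-0.3244, 0.1363, -0.8480)
q⊗(0,ω) = (-0.3000000, -0.8000000, 0.0000000, 0.2000000)
q + ½dt·q⊗(0,ω), renormalized = (-0.0150, -0.0400, 0.9990, 0.0100)

ω' = (-0.3244, 0.1363, -0.8480)
q' = (-0.0150, -0.0400, 0.9990, 0.0100)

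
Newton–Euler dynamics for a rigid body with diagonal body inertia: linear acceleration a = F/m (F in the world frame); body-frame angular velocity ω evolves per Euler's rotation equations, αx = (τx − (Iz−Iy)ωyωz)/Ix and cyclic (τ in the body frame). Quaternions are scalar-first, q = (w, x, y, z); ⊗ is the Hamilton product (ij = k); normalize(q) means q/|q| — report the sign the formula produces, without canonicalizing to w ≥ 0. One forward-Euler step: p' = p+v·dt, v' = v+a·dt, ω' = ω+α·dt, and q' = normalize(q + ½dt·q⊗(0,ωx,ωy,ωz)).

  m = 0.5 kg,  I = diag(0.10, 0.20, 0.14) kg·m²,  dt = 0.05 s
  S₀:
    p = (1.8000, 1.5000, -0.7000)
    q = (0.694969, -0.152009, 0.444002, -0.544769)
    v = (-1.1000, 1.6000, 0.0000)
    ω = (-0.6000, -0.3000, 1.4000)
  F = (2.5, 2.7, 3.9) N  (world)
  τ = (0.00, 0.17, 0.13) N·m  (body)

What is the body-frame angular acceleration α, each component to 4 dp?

gyro term ω×Iω = (0.0252, 0.0336, 0.0180)
α = I⁻¹(τ − ω×Iω) = (-0.2520, 0.6820, 0.8000)

α = (-0.2520, 0.6820, 0.8000)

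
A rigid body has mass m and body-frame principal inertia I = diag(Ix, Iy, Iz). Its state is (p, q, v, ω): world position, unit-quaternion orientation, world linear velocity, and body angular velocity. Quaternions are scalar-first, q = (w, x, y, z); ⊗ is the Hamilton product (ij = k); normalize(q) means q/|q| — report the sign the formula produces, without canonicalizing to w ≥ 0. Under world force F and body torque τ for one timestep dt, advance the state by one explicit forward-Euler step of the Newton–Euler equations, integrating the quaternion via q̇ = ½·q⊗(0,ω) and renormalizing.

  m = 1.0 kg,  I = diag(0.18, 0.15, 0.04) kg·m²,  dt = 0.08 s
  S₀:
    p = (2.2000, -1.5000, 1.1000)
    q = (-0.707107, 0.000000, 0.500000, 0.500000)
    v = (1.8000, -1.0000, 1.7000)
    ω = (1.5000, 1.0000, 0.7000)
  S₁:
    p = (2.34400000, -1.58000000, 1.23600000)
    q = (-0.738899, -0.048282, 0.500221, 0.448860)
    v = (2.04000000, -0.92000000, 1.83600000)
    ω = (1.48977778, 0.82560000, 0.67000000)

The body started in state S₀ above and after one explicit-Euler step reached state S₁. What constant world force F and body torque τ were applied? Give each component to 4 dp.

v₁ − v₀ = (0.24000000, 0.08000000, 0.13600000)
F = m·Δv/dt = (3.0000, 1.0000, 1.7000)
ω₁ − ω₀ = (-0.01022222, -0.17440000, -0.03000000)
ω₀×(Iω₀) = (-0.0770, 0.1470, -0.0450)
τ = I·(Δω/dt) + ω₀×(Iω₀) = (-0.1000, -0.1800, -0.0600)

F = (3.0000, 1.0000, 1.7000)
τ = (-0.1000, -0.1800, -0.0600)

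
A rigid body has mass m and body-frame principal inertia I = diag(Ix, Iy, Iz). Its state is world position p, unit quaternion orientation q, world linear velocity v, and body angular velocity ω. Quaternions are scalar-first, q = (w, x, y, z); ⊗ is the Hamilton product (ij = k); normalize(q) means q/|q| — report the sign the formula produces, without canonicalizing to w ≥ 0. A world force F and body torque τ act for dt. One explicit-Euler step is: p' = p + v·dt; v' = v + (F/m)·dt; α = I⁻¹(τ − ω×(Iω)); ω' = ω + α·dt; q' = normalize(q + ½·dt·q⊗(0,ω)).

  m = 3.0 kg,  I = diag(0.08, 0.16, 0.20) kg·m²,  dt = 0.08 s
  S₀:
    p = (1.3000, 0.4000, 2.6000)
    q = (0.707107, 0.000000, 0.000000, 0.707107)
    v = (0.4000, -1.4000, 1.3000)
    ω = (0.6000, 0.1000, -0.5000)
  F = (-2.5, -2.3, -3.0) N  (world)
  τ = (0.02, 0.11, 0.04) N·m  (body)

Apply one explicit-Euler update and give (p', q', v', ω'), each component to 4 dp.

p' = (1.3320, 0.2880, 2.7040)
q' = (0.7209, 0.0141, 0.0198, 0.6926)
v' = (0.3333, -1.4613, 1.2200)
ω' = (0.6220, 0.1370, -0.4859)

(τ − ω×Iω)/I = (0.2750, 0.4625, 0.1760)
new body rate ω' = (0.6220, 0.1370, -0.4859)
Hamilton product q⊗(0,ω) = (0.3535535, 0.3535535, 0.4949749, -0.3535535)
q' = normalize(q + ½dt·q⊗(0,ω)) = (0.7209, 0.0141, 0.0198, 0.6926)
p' = p + v·dt = (1.3320, 0.2880, 2.7040)
v + (F/m)dt = (0.3333, -1.4613, 1.2200)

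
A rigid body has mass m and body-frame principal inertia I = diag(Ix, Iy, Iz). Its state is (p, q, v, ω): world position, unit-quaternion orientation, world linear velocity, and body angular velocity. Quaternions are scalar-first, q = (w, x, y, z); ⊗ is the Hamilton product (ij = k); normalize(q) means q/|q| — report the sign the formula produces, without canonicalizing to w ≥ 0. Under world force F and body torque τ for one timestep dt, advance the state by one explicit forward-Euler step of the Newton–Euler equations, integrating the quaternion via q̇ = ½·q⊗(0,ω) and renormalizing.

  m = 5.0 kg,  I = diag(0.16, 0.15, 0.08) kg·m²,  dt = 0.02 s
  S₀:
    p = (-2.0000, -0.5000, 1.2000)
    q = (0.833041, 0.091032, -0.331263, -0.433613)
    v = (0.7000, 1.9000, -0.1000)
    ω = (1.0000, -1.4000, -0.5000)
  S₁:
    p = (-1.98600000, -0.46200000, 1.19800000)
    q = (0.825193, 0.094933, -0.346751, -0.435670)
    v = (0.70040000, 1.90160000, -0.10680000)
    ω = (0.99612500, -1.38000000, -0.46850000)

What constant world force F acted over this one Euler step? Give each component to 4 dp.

Δv = v₁−v₀ = (0.00040000, 0.00160000, -0.00680000)
m·(v₁−v₀)/dt = (0.1000, 0.4000, -1.7000)

F = (0.1000, 0.4000, -1.7000)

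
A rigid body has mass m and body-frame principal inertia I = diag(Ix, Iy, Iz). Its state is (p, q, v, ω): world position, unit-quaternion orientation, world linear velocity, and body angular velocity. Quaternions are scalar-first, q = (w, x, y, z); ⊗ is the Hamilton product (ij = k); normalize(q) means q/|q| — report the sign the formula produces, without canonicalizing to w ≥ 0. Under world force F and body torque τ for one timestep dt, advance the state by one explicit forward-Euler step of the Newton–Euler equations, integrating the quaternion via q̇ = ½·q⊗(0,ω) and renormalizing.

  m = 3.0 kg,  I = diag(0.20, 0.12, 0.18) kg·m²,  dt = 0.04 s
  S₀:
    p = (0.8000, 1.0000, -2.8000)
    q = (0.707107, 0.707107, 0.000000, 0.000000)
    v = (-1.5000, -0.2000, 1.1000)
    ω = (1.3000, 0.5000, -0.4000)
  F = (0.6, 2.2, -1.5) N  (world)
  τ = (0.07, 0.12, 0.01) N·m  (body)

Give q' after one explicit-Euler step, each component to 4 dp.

2q̇ = q⊗(0,ω) = (-0.9192391, 0.9192391, 0.6363963, 0.0707107)
q' = normalize(q + ½dt·q⊗(0,ω)) = (0.6884, 0.7252, 0.0127, 0.0014)

q' = (0.6884, 0.7252, 0.0127, 0.0014)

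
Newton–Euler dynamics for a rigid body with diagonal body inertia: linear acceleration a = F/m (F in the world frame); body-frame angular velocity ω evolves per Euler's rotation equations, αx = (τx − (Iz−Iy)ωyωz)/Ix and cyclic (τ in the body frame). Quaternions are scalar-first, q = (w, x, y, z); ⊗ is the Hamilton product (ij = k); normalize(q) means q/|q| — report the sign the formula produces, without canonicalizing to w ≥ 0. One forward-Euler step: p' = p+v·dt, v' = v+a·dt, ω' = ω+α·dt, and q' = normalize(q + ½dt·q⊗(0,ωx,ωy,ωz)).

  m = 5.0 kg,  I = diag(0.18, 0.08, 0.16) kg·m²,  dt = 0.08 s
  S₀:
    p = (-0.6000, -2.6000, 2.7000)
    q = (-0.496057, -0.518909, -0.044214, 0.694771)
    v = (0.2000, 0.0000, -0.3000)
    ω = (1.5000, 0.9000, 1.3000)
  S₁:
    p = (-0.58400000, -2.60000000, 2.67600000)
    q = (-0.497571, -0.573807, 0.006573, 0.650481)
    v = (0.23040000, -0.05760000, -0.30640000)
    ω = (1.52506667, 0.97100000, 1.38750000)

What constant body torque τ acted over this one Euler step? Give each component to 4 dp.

Δω = ω₁−ω₀ = (0.02506667, 0.07100000, 0.08750000)
gyro term ω₀×Iω₀ = (0.0936, 0.0390, -0.1350)
I·α + gyro = (0.1500, 0.1100, 0.0400)

τ = (0.1500, 0.1100, 0.0400)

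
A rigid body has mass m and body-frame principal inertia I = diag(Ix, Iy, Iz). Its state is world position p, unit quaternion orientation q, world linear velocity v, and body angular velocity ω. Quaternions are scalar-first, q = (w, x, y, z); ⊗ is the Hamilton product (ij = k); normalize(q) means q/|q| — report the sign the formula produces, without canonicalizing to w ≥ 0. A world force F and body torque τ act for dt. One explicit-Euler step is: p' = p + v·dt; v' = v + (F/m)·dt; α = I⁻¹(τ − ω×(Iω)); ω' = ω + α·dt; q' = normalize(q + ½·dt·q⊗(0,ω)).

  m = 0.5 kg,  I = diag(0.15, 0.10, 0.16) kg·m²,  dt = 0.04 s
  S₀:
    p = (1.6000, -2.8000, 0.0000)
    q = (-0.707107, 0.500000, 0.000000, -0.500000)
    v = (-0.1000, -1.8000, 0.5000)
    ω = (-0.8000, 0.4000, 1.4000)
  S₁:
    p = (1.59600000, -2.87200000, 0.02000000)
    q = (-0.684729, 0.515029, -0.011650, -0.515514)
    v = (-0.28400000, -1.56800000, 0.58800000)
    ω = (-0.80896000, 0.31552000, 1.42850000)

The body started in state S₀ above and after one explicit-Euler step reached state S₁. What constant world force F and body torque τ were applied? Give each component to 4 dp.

F = (-2.3000, 2.9000, 1.1000)
τ = (0.0000, -0.2000, 0.1300)

Δω = ω₁−ω₀ = (-0.00896000, -0.08448000, 0.02850000)
τ = I·(Δω/dt) + ω₀×(Iω₀) = (0.0000, -0.2000, 0.1300)
v₁ − v₀ = (-0.18400000, 0.23200000, 0.08800000)
applied force F = (-2.3000, 2.9000, 1.1000)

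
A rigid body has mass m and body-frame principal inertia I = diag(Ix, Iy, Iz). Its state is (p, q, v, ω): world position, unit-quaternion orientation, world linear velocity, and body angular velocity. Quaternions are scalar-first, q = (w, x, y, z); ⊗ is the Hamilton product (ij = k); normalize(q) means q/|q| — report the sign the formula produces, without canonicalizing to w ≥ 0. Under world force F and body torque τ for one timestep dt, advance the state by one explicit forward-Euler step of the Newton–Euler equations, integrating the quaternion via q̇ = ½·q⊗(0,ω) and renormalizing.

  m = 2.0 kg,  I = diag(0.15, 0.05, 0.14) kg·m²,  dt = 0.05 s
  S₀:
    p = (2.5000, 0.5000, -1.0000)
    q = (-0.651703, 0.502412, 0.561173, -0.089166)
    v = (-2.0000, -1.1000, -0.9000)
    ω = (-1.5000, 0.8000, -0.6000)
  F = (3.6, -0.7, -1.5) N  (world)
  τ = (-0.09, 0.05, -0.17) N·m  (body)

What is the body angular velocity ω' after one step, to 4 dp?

precession coupling ω×(Iω) = (-0.0432, 0.0090, 0.1200)
(τ − ω×Iω)/I = (-0.3120, 0.8200, -2.0714)
new body rate ω' = (-1.5156, 0.8410, -0.7036)

ω' = (-1.5156, 0.8410, -0.7036)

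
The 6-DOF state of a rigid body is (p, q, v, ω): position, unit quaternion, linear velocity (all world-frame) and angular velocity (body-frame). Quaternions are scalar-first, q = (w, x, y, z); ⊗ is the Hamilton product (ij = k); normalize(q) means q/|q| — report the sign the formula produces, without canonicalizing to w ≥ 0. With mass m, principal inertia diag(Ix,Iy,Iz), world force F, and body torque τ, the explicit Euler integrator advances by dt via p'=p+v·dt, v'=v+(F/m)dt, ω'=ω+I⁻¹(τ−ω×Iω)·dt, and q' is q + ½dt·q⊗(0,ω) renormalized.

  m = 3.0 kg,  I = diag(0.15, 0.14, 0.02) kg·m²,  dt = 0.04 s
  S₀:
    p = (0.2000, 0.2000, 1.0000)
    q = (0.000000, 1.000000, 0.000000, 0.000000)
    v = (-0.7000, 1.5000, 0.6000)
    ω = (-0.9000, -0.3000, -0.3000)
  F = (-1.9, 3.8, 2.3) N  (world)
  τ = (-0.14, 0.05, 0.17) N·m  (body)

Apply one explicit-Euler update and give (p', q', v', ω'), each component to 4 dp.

p' = (0.1720, 0.2600, 1.0240)
q' = (0.0180, 0.9998, 0.0060, -0.0060)
v' = (-0.7253, 1.5507, 0.6307)
ω' = (-0.9345, -0.2957, 0.0454)

precession coupling ω×(Iω) = (-0.0108, 0.0351, -0.0027)
α = I⁻¹(τ − ω×Iω) = (-0.8613, 0.1064, 8.6350)
ω + α·dt = (-0.9345, -0.2957, 0.0454)
2q̇ = q⊗(0,ω) = (0.9000000, 0.0000000, 0.3000000, -0.3000000)
updated quaternion q' = (0.0180, 0.9998, 0.0060, -0.0060)
a = F/m = (-0.6333, 1.2667, 0.7667)
p + v·dt = (0.1720, 0.2600, 1.0240)
v' = v + a·dt = (-0.7253, 1.5507, 0.6307)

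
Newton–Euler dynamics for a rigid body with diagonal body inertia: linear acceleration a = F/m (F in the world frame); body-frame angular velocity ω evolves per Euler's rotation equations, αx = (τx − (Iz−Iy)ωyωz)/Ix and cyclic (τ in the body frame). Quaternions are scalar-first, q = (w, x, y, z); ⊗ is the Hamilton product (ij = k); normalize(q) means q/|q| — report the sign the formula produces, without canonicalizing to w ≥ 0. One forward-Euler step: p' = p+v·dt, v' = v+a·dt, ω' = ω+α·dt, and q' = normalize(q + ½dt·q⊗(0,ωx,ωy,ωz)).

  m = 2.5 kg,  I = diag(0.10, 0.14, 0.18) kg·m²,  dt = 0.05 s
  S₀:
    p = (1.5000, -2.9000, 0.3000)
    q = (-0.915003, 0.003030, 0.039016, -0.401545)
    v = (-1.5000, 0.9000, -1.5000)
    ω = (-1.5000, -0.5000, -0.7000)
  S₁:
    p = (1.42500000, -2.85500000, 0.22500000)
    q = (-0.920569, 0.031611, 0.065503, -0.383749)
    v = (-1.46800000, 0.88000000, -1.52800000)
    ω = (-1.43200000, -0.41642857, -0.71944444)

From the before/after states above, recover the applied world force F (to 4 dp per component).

v₁ − v₀ = (0.03200000, -0.02000000, -0.02800000)
applied force F = (1.6000, -1.0000, -1.4000)

F = (1.6000, -1.0000, -1.4000)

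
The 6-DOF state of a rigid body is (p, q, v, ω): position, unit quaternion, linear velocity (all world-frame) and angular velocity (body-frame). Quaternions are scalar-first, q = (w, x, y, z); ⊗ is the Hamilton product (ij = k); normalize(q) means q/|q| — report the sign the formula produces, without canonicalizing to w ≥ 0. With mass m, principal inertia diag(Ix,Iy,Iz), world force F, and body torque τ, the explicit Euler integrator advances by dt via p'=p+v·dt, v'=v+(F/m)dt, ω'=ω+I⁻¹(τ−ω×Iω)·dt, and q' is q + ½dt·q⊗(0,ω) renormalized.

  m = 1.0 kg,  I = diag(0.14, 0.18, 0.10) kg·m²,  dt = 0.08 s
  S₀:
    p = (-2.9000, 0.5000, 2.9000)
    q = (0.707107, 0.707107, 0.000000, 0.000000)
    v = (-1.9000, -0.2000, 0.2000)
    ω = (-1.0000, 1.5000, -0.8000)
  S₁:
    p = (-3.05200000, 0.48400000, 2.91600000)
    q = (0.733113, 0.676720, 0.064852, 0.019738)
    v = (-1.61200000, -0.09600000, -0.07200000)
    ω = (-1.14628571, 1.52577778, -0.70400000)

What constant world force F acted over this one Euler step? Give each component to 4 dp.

v₁ − v₀ = (0.28800000, 0.10400000, -0.27200000)
F = m·Δv/dt = (3.6000, 1.3000, -3.4000)

F = (3.6000, 1.3000, -3.4000)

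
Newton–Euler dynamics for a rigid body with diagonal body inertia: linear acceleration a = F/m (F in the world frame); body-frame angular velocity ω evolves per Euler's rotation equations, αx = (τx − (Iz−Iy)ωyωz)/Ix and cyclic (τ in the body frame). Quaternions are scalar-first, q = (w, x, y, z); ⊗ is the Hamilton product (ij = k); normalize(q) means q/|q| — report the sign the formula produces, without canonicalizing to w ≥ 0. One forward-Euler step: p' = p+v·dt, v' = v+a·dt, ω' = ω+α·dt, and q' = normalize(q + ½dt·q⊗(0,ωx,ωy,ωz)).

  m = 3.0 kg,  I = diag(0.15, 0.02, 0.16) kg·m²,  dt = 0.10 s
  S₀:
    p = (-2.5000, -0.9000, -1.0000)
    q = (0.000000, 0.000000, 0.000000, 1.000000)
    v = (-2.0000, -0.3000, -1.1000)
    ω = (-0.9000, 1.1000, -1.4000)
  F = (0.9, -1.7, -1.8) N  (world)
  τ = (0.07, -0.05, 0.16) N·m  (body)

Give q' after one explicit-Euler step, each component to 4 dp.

q' = (0.0697, -0.0547, -0.0448, 0.9951)

2q̇ = q⊗(0,ω) = (1.4000000, -1.1000000, -0.9000000, 0.0000000)
q' = normalize(q + ½dt·q⊗(0,ω)) = (0.0697, -0.0547, -0.0448, 0.9951)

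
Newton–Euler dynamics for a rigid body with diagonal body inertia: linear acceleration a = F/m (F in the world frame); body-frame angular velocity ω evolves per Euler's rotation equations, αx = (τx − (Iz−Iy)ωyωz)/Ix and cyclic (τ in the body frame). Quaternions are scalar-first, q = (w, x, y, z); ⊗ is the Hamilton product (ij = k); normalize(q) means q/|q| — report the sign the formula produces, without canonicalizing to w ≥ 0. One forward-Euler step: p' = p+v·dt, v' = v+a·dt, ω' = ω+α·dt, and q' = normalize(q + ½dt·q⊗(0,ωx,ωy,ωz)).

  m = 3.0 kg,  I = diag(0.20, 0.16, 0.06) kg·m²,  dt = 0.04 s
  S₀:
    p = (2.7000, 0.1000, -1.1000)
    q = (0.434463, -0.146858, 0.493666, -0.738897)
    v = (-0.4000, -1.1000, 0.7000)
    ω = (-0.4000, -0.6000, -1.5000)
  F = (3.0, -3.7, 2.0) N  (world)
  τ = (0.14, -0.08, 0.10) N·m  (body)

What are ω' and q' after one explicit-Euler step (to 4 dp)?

ω' = (-0.3540, -0.6410, -1.4269)
q' = (0.4168, -0.1739, 0.4897, -0.7458)

ω×(Iω) gyroscopic = (-0.0900, 0.0840, -0.0096)
(τ − ω×Iω)/I = (1.1500, -1.0250, 1.8267)
ω + α·dt = (-0.3540, -0.6410, -1.4269)
2q̇ = q⊗(0,ω) = (-0.8708891, -1.3576224, -0.1854060, -0.3661133)
q' = normalize(q + ½dt·q⊗(0,ω)) = (0.4168, -0.1739, 0.4897, -0.7458)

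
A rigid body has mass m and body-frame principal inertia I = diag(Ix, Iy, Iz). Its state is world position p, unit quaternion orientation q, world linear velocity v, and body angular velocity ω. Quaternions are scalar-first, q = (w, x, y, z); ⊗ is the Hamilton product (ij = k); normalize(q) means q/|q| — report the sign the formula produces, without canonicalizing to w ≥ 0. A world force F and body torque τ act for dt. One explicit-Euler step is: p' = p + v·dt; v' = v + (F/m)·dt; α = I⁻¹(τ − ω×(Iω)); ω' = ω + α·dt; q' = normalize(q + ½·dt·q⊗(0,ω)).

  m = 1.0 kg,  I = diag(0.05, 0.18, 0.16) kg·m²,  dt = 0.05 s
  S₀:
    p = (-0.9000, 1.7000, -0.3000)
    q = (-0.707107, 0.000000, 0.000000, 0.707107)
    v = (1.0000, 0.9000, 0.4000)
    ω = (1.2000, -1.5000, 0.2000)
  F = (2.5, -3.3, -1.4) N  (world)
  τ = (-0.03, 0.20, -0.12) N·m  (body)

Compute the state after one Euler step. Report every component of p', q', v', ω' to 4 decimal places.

ω×(Iω) gyroscopic = (0.0060, -0.0264, -0.2340)
α = I⁻¹(τ − ω×Iω) = (-0.7200, 1.2578, 0.7125)
new body rate ω' = (1.1640, -1.4371, 0.2356)
2q̇ = q⊗(0,ω) = (-0.1414214, 0.2121321, 1.9091889, -0.1414214)
updated quaternion q' = (-0.7098, 0.0053, 0.0477, 0.7028)
new position p' = (-0.8500, 1.7450, -0.2800)
v' = v + a·dt = (1.1250, 0.7350, 0.3300)

p' = (-0.8500, 1.7450, -0.2800)
q' = (-0.7098, 0.0053, 0.0477, 0.7028)
v' = (1.1250, 0.7350, 0.3300)
ω' = (1.1640, -1.4371, 0.2356)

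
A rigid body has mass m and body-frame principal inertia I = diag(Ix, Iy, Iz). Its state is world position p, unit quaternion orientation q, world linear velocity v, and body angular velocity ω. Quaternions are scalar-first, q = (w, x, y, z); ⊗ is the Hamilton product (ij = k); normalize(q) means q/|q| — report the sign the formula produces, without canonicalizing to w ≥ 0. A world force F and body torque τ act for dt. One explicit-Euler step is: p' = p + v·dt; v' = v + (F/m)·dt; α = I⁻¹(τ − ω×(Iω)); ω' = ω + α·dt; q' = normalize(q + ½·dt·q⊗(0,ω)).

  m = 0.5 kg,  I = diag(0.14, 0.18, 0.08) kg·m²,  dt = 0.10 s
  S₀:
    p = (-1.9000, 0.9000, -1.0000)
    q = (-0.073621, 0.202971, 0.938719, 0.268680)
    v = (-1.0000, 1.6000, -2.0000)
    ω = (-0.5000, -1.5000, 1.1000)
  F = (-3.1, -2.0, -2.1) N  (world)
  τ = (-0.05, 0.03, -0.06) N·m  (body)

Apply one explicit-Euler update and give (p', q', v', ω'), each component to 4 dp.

p' = (-2.0000, 1.0600, -1.2000)
q' = (-0.0129, 0.2753, 0.9221, 0.2716)
v' = (-1.6200, 1.2000, -2.4200)
ω' = (-0.6536, -1.4650, 0.9875)

angular accel α = (-1.5357, 0.3500, -1.1250)
new body rate ω' = (-0.6536, -1.4650, 0.9875)
q⊗(0,ω) = (1.2140160, 1.4724214, -0.2471766, 0.0839199)
updated quaternion q' = (-0.0129, 0.2753, 0.9221, 0.2716)
p' = p + v·dt = (-2.0000, 1.0600, -1.2000)
new velocity v' = (-1.6200, 1.2000, -2.4200)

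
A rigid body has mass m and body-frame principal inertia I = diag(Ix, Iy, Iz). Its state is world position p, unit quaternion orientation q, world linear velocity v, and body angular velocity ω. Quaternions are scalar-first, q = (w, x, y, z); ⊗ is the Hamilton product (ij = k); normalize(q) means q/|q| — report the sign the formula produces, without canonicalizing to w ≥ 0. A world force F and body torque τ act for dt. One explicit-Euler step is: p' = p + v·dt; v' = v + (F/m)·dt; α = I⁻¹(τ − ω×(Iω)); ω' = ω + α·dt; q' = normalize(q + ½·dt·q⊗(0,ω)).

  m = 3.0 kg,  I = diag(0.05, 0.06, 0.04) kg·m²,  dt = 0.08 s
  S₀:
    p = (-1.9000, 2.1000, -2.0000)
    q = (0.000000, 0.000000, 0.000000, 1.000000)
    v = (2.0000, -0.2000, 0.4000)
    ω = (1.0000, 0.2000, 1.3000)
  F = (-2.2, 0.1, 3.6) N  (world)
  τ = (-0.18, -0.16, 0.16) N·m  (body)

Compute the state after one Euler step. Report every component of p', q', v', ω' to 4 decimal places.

gyro term ω×Iω = (-0.0052, 0.0130, 0.0020)
(τ − ω×Iω)/I = (-3.4960, -2.8833, 3.9500)
new body rate ω' = (0.7203, -0.0307, 1.6160)
q⊗(0,ω) = (-1.3000000, -0.2000000, 1.0000000, 0.0000000)
updated quaternion q' = (-0.0519, -0.0080, 0.0399, 0.9978)
p' = p + v·dt = (-1.7400, 2.0840, -1.9680)
new velocity v' = (1.9413, -0.1973, 0.4960)

p' = (-1.7400, 2.0840, -1.9680)
q' = (-0.0519, -0.0080, 0.0399, 0.9978)
v' = (1.9413, -0.1973, 0.4960)
ω' = (0.7203, -0.0307, 1.6160)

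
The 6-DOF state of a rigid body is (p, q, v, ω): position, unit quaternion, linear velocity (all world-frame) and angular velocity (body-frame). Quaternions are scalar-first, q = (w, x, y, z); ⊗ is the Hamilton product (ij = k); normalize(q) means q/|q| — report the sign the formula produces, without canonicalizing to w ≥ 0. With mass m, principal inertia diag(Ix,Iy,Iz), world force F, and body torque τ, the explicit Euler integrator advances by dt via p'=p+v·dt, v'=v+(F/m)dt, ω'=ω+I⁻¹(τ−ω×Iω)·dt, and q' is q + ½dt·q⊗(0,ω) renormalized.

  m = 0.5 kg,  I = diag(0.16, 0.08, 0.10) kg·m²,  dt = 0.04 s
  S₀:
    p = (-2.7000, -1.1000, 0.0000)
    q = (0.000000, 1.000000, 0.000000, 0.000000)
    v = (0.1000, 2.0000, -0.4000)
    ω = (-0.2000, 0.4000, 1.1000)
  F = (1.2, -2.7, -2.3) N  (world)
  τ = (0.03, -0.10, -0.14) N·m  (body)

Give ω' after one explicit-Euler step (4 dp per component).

gyro term ω×Iω = (0.0088, -0.0132, 0.0064)
α = I⁻¹(τ − ω×Iω) = (0.1325, -1.0850, -1.4640)
new body rate ω' = (-0.1947, 0.3566, 1.0414)

ω' = (-0.1947, 0.3566, 1.0414)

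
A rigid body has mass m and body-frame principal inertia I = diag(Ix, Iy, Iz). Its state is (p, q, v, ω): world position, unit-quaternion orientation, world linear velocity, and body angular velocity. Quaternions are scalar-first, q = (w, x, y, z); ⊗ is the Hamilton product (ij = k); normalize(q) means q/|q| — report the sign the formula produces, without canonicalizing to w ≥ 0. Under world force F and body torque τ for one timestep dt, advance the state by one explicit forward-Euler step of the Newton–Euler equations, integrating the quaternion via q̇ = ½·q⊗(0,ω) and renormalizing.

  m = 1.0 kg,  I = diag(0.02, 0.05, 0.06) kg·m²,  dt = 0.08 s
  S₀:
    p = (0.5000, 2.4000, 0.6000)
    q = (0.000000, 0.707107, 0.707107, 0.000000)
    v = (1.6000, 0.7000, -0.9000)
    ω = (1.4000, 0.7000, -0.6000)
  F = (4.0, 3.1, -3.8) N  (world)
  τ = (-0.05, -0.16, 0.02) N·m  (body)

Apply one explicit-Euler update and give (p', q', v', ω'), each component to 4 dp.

p' = (0.6280, 2.4560, 0.5280)
q' = (-0.0593, 0.6886, 0.7225, -0.0198)
v' = (1.9200, 0.9480, -1.2040)
ω' = (1.2168, 0.3902, -0.6125)

p + v·dt = (0.6280, 2.4560, 0.5280)
v' = v + a·dt = (1.9200, 0.9480, -1.2040)
angular accel α = (-2.2900, -3.8720, -0.1567)
new body rate ω' = (1.2168, 0.3902, -0.6125)
2q̇ = q⊗(0,ω) = (-1.4849247, -0.4242642, 0.4242642, -0.4949749)
updated quaternion q' = (-0.0593, 0.6886, 0.7225, -0.0198)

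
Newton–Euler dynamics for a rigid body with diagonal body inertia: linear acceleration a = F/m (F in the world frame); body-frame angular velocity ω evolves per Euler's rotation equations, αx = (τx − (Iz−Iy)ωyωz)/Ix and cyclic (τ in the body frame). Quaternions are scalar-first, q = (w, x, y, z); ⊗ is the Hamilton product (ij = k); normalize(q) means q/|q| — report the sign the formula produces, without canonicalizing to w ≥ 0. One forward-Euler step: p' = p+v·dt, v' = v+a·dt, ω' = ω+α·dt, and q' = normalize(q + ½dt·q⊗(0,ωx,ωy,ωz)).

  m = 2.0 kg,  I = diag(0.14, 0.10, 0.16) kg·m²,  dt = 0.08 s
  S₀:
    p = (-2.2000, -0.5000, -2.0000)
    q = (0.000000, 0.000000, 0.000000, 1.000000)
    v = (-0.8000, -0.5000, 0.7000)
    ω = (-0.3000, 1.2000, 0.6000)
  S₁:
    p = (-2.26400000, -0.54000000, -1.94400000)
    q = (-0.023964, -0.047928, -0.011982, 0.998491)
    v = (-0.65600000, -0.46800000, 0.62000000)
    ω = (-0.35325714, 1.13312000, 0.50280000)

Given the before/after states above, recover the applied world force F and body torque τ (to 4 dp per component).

F = (3.6000, 0.8000, -2.0000)
τ = (-0.0500, -0.0800, -0.1800)

ω₁ − ω₀ = (-0.05325714, -0.06688000, -0.09720000)
precession coupling = (0.0432, 0.0036, 0.0144)
I·α + gyro = (-0.0500, -0.0800, -0.1800)
v₁ − v₀ = (0.14400000, 0.03200000, -0.08000000)
applied force F = (3.6000, 0.8000, -2.0000)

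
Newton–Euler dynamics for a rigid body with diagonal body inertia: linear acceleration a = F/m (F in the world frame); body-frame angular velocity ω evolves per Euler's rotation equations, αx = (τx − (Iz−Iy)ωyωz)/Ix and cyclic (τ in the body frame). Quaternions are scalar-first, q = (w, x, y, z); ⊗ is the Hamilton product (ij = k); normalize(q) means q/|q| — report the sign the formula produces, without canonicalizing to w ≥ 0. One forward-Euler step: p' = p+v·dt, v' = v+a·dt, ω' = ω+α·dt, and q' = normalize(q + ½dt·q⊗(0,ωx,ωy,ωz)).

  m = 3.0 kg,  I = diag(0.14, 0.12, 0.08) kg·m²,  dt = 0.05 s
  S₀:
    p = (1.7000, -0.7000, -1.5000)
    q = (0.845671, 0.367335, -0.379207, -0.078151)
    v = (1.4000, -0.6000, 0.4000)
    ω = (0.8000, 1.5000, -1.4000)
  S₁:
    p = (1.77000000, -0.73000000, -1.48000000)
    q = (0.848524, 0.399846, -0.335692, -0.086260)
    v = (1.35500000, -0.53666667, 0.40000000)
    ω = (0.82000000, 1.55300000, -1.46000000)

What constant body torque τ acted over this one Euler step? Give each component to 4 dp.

τ = (0.1400, 0.0600, -0.1200)

rate change Δω = (0.02000000, 0.05300000, -0.06000000)
I·α + gyro = (0.1400, 0.0600, -0.1200)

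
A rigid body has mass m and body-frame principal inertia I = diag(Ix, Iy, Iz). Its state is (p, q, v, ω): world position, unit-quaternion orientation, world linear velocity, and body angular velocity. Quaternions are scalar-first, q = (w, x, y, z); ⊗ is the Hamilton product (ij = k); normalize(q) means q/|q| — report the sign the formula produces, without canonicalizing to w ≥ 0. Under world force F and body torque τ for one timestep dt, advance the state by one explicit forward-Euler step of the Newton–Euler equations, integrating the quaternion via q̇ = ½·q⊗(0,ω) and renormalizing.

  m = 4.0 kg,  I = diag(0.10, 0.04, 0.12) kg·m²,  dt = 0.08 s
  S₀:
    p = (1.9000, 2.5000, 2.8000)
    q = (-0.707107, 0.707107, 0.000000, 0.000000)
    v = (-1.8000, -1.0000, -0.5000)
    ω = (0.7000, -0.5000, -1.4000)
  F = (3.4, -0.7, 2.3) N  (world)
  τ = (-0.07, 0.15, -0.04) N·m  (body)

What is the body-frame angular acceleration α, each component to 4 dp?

α = (-1.2600, 3.2600, -0.5083)

ω×(Iω) gyroscopic = (0.0560, 0.0196, 0.0210)
(τ − ω×Iω)/I = (-1.2600, 3.2600, -0.5083)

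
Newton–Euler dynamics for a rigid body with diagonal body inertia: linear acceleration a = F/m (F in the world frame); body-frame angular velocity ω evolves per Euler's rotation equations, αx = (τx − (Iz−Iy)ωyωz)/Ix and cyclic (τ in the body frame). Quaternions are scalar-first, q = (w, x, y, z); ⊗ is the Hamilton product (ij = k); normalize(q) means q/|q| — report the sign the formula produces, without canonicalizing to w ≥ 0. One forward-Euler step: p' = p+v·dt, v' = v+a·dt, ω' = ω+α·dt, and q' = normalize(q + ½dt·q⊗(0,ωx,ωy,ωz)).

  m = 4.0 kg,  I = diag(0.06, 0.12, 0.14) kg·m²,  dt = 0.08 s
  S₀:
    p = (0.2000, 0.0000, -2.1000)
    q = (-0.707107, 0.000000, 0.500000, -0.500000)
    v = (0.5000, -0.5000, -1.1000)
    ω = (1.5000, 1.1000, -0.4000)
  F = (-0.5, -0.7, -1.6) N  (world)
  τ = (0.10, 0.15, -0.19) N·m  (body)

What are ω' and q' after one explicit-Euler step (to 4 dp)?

(τ − ω×Iω)/I = (1.8133, 0.8500, -2.0643)
ω' = ω + α·dt = (1.6451, 1.1680, -0.5651)
q⊗(0,ω) = (-0.7500000, -0.7106605, -1.5278177, -0.4671572)
q' = normalize(q + ½dt·q⊗(0,ω)) = (-0.7350, -0.0283, 0.4376, -0.5172)

ω' = (1.6451, 1.1680, -0.5651)
q' = (-0.7350, -0.0283, 0.4376, -0.5172)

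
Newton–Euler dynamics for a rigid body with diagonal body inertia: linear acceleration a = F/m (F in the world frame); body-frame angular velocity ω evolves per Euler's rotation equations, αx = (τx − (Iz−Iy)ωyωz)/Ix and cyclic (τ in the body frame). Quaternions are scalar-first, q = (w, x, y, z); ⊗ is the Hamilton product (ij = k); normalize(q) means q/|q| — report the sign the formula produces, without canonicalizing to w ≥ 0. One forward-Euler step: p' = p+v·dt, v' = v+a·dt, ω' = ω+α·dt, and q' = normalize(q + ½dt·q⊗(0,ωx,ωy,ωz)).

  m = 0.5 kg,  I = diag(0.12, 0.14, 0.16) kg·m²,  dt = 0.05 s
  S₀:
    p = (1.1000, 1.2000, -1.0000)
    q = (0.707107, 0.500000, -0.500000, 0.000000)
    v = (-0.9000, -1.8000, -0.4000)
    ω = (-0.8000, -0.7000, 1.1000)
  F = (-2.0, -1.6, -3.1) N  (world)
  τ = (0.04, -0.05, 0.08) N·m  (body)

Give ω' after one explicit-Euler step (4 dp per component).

ω×(Iω) gyroscopic = (-0.0154, 0.0352, 0.0112)
(τ − ω×Iω)/I = (0.4617, -0.6086, 0.4300)
ω' = ω + α·dt = (-0.7769, -0.7304, 1.1215)

ω' = (-0.7769, -0.7304, 1.1215)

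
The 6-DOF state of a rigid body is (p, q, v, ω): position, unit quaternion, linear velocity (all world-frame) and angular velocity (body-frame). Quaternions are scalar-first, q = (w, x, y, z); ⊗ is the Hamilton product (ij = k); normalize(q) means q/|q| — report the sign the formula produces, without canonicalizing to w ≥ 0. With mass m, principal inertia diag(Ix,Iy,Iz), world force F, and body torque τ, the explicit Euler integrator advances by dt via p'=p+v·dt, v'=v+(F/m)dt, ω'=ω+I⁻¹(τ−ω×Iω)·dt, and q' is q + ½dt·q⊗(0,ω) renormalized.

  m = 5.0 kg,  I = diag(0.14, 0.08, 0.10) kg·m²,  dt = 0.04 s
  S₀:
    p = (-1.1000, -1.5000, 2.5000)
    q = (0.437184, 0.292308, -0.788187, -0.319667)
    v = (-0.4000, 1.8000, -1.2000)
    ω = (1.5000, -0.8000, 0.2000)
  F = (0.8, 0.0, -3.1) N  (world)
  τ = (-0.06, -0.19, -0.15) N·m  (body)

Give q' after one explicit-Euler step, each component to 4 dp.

q' = (0.4168, 0.2970, -0.8055, -0.2988)

2q̇ = q⊗(0,ω) = (-1.0050782, 0.2424050, -0.8877093, 1.0358709)
q' = normalize(q + ½dt·q⊗(0,ω)) = (0.4168, 0.2970, -0.8055, -0.2988)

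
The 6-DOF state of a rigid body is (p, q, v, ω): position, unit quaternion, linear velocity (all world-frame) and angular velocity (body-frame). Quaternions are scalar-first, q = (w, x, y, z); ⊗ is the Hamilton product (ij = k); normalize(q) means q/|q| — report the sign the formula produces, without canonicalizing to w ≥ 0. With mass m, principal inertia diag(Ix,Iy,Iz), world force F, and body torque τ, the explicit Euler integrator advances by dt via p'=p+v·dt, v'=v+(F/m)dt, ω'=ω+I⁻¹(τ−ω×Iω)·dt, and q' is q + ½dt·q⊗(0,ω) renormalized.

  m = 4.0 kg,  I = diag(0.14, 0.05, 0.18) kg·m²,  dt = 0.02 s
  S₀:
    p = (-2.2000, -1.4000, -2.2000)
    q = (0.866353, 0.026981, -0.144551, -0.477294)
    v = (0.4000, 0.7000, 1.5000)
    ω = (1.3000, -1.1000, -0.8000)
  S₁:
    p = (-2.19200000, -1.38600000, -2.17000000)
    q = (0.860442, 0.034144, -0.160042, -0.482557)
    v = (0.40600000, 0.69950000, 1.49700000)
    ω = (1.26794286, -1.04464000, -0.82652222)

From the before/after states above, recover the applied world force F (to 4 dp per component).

F = (1.2000, -0.1000, -0.6000)

v₁ − v₀ = (0.00600000, -0.00050000, -0.00300000)
applied force F = (1.2000, -0.1000, -0.6000)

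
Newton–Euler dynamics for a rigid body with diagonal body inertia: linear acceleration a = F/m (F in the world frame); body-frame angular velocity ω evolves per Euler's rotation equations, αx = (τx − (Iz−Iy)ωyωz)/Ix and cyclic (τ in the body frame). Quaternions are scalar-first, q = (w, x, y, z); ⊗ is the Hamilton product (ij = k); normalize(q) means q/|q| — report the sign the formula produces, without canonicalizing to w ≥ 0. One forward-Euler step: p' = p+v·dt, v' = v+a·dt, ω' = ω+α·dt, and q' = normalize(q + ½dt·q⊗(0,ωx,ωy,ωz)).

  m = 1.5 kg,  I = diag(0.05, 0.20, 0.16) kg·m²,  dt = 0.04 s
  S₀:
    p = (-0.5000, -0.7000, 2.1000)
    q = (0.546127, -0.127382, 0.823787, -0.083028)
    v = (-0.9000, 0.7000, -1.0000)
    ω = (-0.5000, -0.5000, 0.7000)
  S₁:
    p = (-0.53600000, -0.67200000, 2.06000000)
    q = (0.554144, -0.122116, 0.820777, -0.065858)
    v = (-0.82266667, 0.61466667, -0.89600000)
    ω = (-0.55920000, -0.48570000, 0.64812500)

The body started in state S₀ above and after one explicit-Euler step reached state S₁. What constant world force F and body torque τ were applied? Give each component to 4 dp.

v₁ − v₀ = (0.07733333, -0.08533333, 0.10400000)
applied force F = (2.9000, -3.2000, 3.9000)
ω₁ − ω₀ = (-0.05920000, 0.01430000, -0.05187500)
applied torque τ = (-0.0600, 0.1100, -0.1700)

F = (2.9000, -3.2000, 3.9000)
τ = (-0.0600, 0.1100, -0.1700)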